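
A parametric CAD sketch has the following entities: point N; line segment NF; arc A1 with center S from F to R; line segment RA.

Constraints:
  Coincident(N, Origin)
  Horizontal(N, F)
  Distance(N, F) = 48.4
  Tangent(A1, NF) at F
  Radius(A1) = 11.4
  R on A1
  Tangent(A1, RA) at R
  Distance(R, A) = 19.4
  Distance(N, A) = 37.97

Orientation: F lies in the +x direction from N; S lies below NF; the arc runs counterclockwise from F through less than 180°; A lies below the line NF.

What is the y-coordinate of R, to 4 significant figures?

-6.367

Checks: ∠(SF, FN) = 90.00° ✓; |SF| = 11.40 ✓; |SR| = 11.40 ✓; ∠(SR, RA) = 90.00° ✓; |RA| = 19.40 ✓; |NA| = 37.97 ✓.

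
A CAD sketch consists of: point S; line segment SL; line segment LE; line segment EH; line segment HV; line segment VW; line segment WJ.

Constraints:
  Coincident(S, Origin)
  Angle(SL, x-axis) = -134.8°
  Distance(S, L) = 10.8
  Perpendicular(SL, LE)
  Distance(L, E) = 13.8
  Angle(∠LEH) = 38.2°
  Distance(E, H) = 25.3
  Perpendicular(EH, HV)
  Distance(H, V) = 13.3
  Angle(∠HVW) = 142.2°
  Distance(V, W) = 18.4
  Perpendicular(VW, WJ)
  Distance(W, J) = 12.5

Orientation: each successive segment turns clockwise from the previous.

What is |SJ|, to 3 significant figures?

24.2

S is at the origin; SL runs at -134.8° with length 10.8, so L = (-7.61, -7.66). SL is perpendicular to LE, so LE runs at 135°; with |LE| = 13.8, E = (-17.4, 2.06). ∠LEH = 38.2° gives EH at -6.60° from the x-axis; with |EH| = 25.3, H = (7.73, -0.847). EH ⟂ HV, so HV runs at -96.6°; with |HV| = 13.3, V = (6.20, -14.1). ∠HVW = 142.2° gives VW at -134° from the x-axis; with |VW| = 18.4, W = (-6.67, -27.2). The perpendicularity gives WJ at right angles to VW, so WJ runs at 136°; with |WJ| = 12.5, J = (-15.6, -18.5). Then |SJ| = |J − S| = 24.2.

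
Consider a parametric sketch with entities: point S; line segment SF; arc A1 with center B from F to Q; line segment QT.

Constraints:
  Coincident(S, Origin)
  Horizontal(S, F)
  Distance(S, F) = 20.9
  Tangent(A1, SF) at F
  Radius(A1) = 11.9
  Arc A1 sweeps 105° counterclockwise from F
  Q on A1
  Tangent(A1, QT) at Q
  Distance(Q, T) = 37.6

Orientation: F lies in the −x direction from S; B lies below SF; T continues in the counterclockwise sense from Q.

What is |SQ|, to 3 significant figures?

35.7

S is at the origin; S and F share the same y with |SF| = 20.9 and F on the −x side, so F = (-20.9, 0.00). The tangent condition forces BF to be normal to SF, so B = F + (0, -11.9) = (-20.9, -11.9). On A1, F sits at bearing 90° from B; a 105° counterclockwise sweep puts Q at bearing 195°, so Q = B + 11.9·(cos 195°, sin 195°) = (-32.4, -15.0). Then |SQ| = |Q − S| = 35.7.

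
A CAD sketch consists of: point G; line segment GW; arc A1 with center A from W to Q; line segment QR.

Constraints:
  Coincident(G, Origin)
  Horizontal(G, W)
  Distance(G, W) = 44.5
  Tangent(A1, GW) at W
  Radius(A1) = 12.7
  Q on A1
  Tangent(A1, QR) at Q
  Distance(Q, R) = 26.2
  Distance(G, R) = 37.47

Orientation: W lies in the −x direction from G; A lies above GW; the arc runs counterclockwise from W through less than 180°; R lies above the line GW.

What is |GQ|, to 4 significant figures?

33.85

G is at the origin; G and W share the same y with |GW| = 44.5 and W on the −x side, so W = (-44.50, 0.000). Tangency of A1 to GW means the radius AW is perpendicular to GW, so A = W + (0, 12.7) = (-44.50, 12.70). Since AQ ⟂ QR (tangency), |AR| = √(12.7² + 26.2²) = 29.12 regardless of where Q sits on A1. So R lies on both circle(G, 37.47) and circle(A, 29.12); the above-GW intersection is R = (-21.57, 30.64). Q is the foot of the tangent from R: Q = (-33.10, 7.112).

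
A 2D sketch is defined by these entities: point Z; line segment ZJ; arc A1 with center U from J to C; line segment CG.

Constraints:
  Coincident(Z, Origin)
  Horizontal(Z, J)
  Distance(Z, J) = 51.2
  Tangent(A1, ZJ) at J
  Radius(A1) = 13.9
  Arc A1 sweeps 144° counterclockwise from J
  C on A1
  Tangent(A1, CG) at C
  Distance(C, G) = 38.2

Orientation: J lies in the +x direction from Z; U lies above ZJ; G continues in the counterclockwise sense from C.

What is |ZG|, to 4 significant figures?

55.46

Z is at the origin; Z and J share the same y with |ZJ| = 51.2 and J on the +x side, so J = (51.20, 0.000). Tangency of A1 to ZJ means the radius UJ is perpendicular to ZJ, so U = J + (0, 13.9) = (51.20, 13.90). On A1, J sits at bearing -90° from U; a 144° counterclockwise sweep puts C at bearing 54°, so C = U + 13.9·(cos 54°, sin 54°) = (59.37, 25.15). Tangency of A1 to CG means the radius UC is perpendicular to CG, so CG runs along (−sin 54°, cos 54°); with |CG| = 38.2, G = (28.47, 47.60). Then |ZG| = |G − Z| = 55.46.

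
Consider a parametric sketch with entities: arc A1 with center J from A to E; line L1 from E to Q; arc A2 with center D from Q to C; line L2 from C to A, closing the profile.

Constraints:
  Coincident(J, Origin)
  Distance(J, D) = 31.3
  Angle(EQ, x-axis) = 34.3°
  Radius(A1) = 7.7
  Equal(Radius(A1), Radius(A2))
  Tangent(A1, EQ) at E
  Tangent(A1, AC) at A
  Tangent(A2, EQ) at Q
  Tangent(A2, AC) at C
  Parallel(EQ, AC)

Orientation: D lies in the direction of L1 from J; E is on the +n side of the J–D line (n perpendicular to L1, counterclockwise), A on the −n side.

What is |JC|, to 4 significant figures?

32.23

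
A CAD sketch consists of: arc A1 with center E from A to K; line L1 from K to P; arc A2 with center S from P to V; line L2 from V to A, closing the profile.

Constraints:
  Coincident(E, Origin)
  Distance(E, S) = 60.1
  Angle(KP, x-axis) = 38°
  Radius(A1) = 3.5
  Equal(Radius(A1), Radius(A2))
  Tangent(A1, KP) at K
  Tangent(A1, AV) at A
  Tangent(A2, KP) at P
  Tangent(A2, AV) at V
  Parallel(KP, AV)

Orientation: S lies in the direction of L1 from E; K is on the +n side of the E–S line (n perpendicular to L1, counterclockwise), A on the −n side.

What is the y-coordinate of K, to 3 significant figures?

2.76

The slot axis is L1's direction at 38.0°, so u = (cos 38.0°, sin 38.0°) = (0.788, 0.616) and n = (−sin 38.0°, cos 38.0°) = (-0.616, 0.788). E is at the origin and S lies 60.1 along u from E, so S = 60.1·u = (47.4, 37.0). Tangency of A1 to both parallel lines with radius 3.5 puts K and A at E ± 3.5·n: K = (-2.15, 2.76), A = (2.15, -2.76). So K.y = 2.76.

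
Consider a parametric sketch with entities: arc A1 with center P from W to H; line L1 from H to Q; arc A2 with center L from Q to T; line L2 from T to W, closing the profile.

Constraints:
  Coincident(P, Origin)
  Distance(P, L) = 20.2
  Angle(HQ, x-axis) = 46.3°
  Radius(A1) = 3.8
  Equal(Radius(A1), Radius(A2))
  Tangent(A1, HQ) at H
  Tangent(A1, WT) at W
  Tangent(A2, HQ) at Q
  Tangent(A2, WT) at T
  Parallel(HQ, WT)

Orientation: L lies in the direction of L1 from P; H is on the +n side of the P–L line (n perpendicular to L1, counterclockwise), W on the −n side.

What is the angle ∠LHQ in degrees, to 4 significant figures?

10.65°

The slot axis is L1's direction at 46.3°, so u = (cos 46.3°, sin 46.3°) = (0.6909, 0.7230) and n = (−sin 46.3°, cos 46.3°) = (-0.7230, 0.6909). P is at the origin and L lies 20.2 along u from P, so L = 20.2·u = (13.96, 14.60). Tangency of A1 to both parallel lines with radius 3.8 puts H and W at P ± 3.8·n: H = (-2.747, 2.625), W = (2.747, -2.625). Equal radii place Q and T the same way about L: Q = L + 3.8·n = (11.21, 17.23), T = L − 3.8·n = (16.70, 11.98). Then cos ∠LHQ = HL·HQ / (|HL||HQ|), giving 10.65°.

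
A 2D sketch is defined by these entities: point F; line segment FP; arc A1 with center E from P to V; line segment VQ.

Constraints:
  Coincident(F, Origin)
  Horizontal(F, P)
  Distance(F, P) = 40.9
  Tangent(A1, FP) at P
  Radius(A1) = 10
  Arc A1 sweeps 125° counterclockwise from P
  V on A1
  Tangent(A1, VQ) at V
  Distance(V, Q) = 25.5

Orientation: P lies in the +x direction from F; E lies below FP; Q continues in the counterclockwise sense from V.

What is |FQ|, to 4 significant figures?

59.85

On A1, P sits at bearing 90° from E; a 125° counterclockwise sweep puts V at bearing 215°, so V = E + 10.0·(cos 215°, sin 215°) = (32.71, -15.74). Since A1 is tangent to VQ there, EV ⟂ VQ, so VQ runs along (−sin 215°, cos 215°); with |VQ| = 25.5, Q = (47.33, -36.62). Then |FQ| = |Q − F| = 59.85.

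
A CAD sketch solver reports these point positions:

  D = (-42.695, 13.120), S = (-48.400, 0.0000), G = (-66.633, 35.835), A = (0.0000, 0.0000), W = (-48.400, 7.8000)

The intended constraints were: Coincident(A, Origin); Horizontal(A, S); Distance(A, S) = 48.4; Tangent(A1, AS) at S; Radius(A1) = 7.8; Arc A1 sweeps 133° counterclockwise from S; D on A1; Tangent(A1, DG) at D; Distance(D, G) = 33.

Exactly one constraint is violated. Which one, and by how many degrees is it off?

Tangent(A1, DG) at D — off by 3.50°.

A = (0.00, 0.00) ✓; A.y = 0.00, S.y = 0.00 ✓; |AS| = 48.40 ✓; ∠(WS, SA) = 90.00° ✓; |WS| = 7.800 ✓; bearing(W→D) − bearing(W→S) = 133.0° ✓; |WD| = 7.801 ✓; ∠(WD, DG) = 86.50° ✗; |DG| = 33.00 ✓.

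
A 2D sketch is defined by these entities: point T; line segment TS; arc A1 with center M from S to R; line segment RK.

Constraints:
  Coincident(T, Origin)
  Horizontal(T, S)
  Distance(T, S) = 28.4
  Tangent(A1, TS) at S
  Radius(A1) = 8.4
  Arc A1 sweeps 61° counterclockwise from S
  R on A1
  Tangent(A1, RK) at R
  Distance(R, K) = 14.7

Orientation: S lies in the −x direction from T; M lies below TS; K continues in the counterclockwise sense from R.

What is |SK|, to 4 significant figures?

22.47

T is at the origin; TS is horizontal with |TS| = 28.4 and S on the −x side, so S = (-28.40, 0.000). The tangent condition forces MS to be normal to TS, so M = S + (0, -8.4) = (-28.40, -8.400). On A1, S sits at bearing 90° from M; a 61° counterclockwise sweep puts R at bearing 151°, so R = M + 8.4·(cos 151°, sin 151°) = (-35.75, -4.328). The tangent condition forces MR to be normal to RK, so RK runs along (−sin 151°, cos 151°); with |RK| = 14.7, K = (-42.87, -17.18). Then |SK| = |K − S| = 22.47.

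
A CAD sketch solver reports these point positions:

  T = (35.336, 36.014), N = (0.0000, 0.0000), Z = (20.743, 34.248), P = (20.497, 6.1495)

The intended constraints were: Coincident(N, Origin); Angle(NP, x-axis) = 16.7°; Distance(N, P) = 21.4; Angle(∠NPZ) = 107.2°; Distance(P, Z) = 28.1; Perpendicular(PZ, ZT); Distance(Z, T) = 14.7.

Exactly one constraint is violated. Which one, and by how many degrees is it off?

Perpendicular(PZ, ZT) — off by 7.40°.

N = (0.00, 0.00) ✓; NP at 16.70° ✓; |NP| = 21.40 ✓; ∠NPZ = 107.2° ✓; |PZ| = 28.10 ✓; ∠(PZ, ZT) = 82.60° ✗; |ZT| = 14.70 ✓.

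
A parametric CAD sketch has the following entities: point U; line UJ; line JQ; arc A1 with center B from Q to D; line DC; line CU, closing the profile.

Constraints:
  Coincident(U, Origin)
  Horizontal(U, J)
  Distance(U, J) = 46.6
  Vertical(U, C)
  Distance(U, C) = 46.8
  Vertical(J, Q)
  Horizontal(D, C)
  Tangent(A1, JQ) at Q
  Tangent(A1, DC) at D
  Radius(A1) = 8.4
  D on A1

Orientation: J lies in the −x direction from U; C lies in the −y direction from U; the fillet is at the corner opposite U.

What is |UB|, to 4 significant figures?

54.16

U is at the origin; U and J share the same y with |UJ| = 46.6 and J on the −x side, so J = (-46.60, 0.000). U and C share the same x with |UC| = 46.8 and C on the −y side, so C = (0.000, -46.80). The virtual corner opposite U is at (-46.60, -46.80). Tangency of A1 to JQ means the radius BQ is perpendicular to JQ and A1 meets DC tangentially, so BD is at right angles to DC, with radius 8.4, so the center B sits 8.4 in from both sides at B = (-38.20, -38.40). Then |UB| = |B − U| = 54.16.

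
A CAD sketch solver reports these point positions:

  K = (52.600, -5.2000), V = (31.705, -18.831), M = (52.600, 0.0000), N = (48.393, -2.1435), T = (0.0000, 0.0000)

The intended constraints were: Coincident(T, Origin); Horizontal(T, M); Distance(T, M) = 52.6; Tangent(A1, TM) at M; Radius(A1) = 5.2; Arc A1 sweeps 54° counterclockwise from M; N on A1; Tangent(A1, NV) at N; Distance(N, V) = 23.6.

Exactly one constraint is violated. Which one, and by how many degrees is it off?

Tangent(A1, NV) at N — off by 9.00°.

T = (0.00, 0.00) ✓; T.y = 0.00, M.y = 0.00 ✓; |TM| = 52.60 ✓; ∠(KM, MT) = 90.00° ✓; |KM| = 5.200 ✓; bearing(K→N) − bearing(K→M) = 54.00° ✓; |KN| = 5.200 ✓; ∠(KN, NV) = 99.00° ✗; |NV| = 23.60 ✓.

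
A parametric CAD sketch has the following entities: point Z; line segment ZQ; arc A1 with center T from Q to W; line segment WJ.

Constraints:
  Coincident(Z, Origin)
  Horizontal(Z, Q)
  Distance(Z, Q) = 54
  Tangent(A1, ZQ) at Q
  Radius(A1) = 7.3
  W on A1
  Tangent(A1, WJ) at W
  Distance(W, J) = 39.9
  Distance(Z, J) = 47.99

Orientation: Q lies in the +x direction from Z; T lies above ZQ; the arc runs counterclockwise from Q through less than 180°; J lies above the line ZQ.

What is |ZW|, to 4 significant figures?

60.12

Checks: |TW| = 7.300 ✓; ∠(TW, WJ) = 90.00° ✓; |WJ| = 39.90 ✓; |ZJ| = 47.99 ✓.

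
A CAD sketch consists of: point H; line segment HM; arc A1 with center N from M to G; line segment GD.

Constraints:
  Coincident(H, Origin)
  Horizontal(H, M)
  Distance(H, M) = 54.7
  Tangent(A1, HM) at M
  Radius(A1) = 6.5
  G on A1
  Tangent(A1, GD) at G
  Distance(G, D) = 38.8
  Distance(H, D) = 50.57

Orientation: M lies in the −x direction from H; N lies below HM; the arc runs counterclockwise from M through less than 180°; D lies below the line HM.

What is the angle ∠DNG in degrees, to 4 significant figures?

80.49°

Checks: |HM| = 54.70 ✓; |NG| = 6.500 ✓; ∠(NG, GD) = 90.00° ✓; |GD| = 38.80 ✓; |HD| = 50.57 ✓.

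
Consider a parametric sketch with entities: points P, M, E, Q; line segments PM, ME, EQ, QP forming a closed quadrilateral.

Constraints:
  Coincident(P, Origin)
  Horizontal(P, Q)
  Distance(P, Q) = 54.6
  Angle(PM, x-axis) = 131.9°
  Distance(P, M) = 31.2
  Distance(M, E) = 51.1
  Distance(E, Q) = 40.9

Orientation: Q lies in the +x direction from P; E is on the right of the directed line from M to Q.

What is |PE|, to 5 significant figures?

20.066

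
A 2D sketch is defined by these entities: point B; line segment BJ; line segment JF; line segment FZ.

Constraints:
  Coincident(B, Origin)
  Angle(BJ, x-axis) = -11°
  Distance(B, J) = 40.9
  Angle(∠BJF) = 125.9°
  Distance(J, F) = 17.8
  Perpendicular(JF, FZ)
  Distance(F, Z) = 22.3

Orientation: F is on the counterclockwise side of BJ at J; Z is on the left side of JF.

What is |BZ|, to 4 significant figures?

43.16

B is at the origin; BJ runs at -11.0° with length 40.9, so J = 40.9·(cos -11.0°, sin -11.0°) = (40.15, -7.804). ∠BJF = 125.9°, so JF runs at -11.0° + (180° − 125.9°) = 43.10° from the x-axis; with |JF| = 17.8, F = J + 17.8·(cos 43.10°, sin 43.10°) = (53.15, 4.358). The perpendicularity gives FZ at right angles to JF; with |FZ| = 22.3 on the left of JF, Z = F + 22.3·(-0.6833, 0.7302) = (37.91, 20.64). Then |BZ| = |Z − B| = 43.16.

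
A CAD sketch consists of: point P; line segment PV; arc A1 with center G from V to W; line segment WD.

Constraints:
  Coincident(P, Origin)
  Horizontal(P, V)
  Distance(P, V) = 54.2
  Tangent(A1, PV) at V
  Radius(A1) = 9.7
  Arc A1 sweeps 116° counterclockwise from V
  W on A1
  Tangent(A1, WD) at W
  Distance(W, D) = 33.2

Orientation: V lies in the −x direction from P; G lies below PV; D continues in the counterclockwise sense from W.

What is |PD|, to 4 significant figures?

65.24

P is at the origin; P and V share the same y with |PV| = 54.2 and V on the −x side, so V = (-54.20, 0.000). Since A1 is tangent to PV there, GV ⟂ PV, so G = V + (0, -9.7) = (-54.20, -9.700). On A1, V sits at bearing 90° from G; a 116° counterclockwise sweep puts W at bearing 206°, so W = G + 9.7·(cos 206°, sin 206°) = (-62.92, -13.95). Tangency of A1 to WD means the radius GW is perpendicular to WD, so WD runs along (−sin 206°, cos 206°); with |WD| = 33.2, D = (-48.36, -43.79). Then |PD| = |D − P| = 65.24.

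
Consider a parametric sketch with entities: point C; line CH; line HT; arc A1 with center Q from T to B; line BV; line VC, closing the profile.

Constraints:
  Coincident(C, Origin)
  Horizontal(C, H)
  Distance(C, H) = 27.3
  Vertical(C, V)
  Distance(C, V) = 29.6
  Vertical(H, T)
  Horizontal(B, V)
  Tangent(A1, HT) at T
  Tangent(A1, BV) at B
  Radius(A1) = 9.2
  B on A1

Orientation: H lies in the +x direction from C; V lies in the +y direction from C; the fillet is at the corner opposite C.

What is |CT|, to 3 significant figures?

34.1

The virtual corner opposite C is at (27.3, 29.6). Since A1 is tangent to HT there, QT ⟂ HT and tangency of A1 to BV means the radius QB is perpendicular to BV, with radius 9.2, so the center Q sits 9.2 in from both sides at Q = (18.1, 20.4). That places the tangent points at T = (27.3, 20.4) on HT and B = (18.1, 29.6) on BV. Then |CT| = |T − C| = 34.1.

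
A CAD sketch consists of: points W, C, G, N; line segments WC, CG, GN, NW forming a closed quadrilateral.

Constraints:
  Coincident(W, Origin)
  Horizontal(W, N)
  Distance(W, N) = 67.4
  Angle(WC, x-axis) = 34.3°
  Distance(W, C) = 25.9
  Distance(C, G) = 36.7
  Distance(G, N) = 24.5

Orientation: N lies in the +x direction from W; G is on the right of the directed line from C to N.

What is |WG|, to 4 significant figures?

47.90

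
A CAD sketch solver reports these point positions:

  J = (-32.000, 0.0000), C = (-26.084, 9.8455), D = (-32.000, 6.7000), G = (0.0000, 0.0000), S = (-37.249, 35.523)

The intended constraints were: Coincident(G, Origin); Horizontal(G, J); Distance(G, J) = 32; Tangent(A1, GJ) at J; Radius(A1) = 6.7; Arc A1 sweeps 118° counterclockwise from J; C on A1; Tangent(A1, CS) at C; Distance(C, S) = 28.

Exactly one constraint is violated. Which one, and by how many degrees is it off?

Tangent(A1, CS) at C — off by 4.50°.

G = (0.00, 0.00) ✓; G.y = 0.00, J.y = 0.00 ✓; |GJ| = 32.00 ✓; ∠(DJ, JG) = 90.00° ✓; |DJ| = 6.700 ✓; bearing(D→C) − bearing(D→J) = 118.0° ✓; |DC| = 6.700 ✓; ∠(DC, CS) = 94.50° ✗; |CS| = 28.00 ✓.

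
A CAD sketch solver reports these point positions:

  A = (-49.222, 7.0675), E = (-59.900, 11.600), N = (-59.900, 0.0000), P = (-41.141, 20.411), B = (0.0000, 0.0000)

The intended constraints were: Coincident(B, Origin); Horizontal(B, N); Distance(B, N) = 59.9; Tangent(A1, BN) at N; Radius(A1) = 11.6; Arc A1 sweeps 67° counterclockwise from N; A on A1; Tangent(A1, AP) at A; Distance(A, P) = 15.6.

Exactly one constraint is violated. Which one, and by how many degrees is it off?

Tangent(A1, AP) at A — off by 8.20°.

B = (0.00, 0.00) ✓; B.y = 0.00, N.y = 0.00 ✓; |BN| = 59.90 ✓; ∠(EN, NB) = 90.00° ✓; |EN| = 11.60 ✓; bearing(E→A) − bearing(E→N) = 67.00° ✓; |EA| = 11.60 ✓; ∠(EA, AP) = 98.20° ✗; |AP| = 15.60 ✓.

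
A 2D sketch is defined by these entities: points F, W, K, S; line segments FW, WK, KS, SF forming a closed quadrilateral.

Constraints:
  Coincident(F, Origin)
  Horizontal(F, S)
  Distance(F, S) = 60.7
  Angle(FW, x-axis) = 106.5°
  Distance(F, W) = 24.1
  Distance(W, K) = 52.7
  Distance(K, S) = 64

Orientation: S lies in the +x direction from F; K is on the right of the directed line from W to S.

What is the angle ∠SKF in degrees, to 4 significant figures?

70.33°

F is at the origin; FS is horizontal with |FS| = 60.7 and S in +x, so S = (60.7, 0). FW runs at 106.5° with |FW| = 24.1, so W = (-6.845, 23.11). K is determined by |WK| = 52.7 and |KS| = 64.0 together: it lies at the intersection of circle(W, 52.7) and circle(S, 64.0). With |WS| = 71.39, the foot of the radical line on WS is 26.46 from W and the perpendicular offset is √(52.7² − 26.46²) = 45.58. Taking the right-of-WS solution: K = (3.436, -28.58).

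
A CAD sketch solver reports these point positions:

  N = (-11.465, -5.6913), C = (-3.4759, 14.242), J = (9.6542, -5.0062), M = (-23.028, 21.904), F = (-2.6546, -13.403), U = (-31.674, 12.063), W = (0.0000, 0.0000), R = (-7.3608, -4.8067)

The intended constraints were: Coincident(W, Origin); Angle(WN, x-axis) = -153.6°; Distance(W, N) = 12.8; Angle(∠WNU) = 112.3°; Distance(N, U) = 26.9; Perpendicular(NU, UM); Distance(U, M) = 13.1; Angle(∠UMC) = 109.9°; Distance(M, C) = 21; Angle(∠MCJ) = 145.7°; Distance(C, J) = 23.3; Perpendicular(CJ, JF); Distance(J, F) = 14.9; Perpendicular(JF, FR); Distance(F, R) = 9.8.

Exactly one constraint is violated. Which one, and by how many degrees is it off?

Perpendicular(JF, FR) — off by 5.60°.

W = (0.00, 0.00) ✓; WN at -153.6° ✓; |WN| = 12.80 ✓; ∠WNU = 112.3° ✓; |NU| = 26.90 ✓; ∠(NU, UM) = 90.00° ✓; |UM| = 13.10 ✓; ∠UMC = 109.9° ✓; |MC| = 21.00 ✓; ∠MCJ = 145.7° ✓; |CJ| = 23.30 ✓; ∠(CJ, JF) = 90.00° ✓; |JF| = 14.90 ✓; ∠(JF, FR) = 95.60° ✗; |FR| = 9.800 ✓.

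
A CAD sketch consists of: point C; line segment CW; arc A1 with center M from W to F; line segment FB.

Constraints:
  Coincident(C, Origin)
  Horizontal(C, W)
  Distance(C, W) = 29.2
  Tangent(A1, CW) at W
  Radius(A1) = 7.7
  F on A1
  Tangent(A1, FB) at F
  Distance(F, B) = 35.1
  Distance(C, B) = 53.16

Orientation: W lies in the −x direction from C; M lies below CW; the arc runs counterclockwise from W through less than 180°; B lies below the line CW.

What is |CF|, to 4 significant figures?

37.88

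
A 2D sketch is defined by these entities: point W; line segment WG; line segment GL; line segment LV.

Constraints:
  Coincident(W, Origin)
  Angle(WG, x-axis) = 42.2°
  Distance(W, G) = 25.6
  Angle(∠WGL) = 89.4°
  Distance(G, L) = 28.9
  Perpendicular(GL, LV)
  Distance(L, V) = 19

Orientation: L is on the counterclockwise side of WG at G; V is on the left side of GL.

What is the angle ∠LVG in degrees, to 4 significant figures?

56.68°

W is at the origin; WG runs at 42.2° with length 25.6, so G = 25.6·(cos 42.2°, sin 42.2°) = (18.96, 17.20). ∠WGL = 89.4°, so GL runs at 42.2° + (180° − 89.4°) = 132.8° from the x-axis; with |GL| = 28.9, L = G + 28.9·(cos 132.8°, sin 132.8°) = (-0.6713, 38.40). GL is perpendicular to LV; with |LV| = 19.0 on the left of GL, V = L + 19.0·(-0.7337, -0.6794) = (-14.61, 25.49). Then cos ∠LVG = VL·VG / (|VL||VG|), giving 56.68°.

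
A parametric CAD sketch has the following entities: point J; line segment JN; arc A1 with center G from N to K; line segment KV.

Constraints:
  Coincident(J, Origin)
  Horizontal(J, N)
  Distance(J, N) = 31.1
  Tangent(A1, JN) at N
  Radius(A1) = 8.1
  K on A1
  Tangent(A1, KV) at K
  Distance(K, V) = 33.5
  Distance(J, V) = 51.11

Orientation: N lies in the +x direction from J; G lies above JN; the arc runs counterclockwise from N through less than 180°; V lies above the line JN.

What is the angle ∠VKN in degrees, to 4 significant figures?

126.0°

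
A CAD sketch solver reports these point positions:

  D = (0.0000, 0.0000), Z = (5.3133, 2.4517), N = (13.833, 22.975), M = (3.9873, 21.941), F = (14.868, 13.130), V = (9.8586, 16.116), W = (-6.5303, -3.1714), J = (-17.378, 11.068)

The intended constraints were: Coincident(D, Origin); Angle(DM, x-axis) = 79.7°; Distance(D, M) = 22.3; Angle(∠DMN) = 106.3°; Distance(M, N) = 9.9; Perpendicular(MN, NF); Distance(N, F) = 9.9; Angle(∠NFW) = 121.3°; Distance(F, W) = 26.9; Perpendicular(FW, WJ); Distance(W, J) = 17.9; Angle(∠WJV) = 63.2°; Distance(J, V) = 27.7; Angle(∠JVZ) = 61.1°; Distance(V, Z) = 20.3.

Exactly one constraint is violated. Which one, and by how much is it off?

Distance(V, Z) = 20.3 — off by 5.90.

D = (0.00, 0.00) ✓; DM at 79.70° ✓; |DM| = 22.30 ✓; ∠DMN = 106.3° ✓; |MN| = 9.900 ✓; ∠(MN, NF) = 89.99° ✓; |NF| = 9.899 ✓; ∠NFW = 121.3° ✓; |FW| = 26.90 ✓; ∠(FW, WJ) = 90.00° ✓; |WJ| = 17.90 ✓; ∠WJV = 63.20° ✓; |JV| = 27.70 ✓; ∠JVZ = 61.10° ✓; |VZ| = 14.40 ✗.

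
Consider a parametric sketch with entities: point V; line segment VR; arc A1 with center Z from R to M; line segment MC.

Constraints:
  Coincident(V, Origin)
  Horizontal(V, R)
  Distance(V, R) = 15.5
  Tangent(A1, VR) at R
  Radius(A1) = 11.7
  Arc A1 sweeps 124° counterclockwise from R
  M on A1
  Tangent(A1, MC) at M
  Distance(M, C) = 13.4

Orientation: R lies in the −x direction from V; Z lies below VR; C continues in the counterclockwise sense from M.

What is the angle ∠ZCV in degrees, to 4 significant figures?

23.98°

On A1, R sits at bearing 90° from Z; a 124° counterclockwise sweep puts M at bearing 214°, so M = Z + 11.7·(cos 214°, sin 214°) = (-25.20, -18.24). Tangency of A1 to MC means the radius ZM is perpendicular to MC, so MC runs along (−sin 214°, cos 214°); with |MC| = 13.4, C = (-17.71, -29.35). Then cos ∠ZCV = CZ·CV / (|CZ||CV|), giving 23.98°.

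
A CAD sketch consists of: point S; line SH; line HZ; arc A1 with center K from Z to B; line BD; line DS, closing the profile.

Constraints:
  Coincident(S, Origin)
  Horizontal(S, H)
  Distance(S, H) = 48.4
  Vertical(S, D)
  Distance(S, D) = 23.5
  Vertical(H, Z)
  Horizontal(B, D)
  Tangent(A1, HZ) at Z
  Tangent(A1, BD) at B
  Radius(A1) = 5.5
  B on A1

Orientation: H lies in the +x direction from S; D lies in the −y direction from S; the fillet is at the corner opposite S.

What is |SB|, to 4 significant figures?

48.91

S is at the origin; SH is horizontal with |SH| = 48.4 and H on the +x side, so H = (48.40, 0.000). S and D share the same x with |SD| = 23.5 and D on the −y side, so D = (0.000, -23.50). The virtual corner opposite S is at (48.40, -23.50). Tangency of A1 to HZ means the radius KZ is perpendicular to HZ and tangency of A1 to BD means the radius KB is perpendicular to BD, with radius 5.5, so the center K sits 5.5 in from both sides at K = (42.90, -18.00). That places the tangent points at Z = (48.40, -18.00) on HZ and B = (42.90, -23.50) on BD. Then |SB| = |B − S| = 48.91.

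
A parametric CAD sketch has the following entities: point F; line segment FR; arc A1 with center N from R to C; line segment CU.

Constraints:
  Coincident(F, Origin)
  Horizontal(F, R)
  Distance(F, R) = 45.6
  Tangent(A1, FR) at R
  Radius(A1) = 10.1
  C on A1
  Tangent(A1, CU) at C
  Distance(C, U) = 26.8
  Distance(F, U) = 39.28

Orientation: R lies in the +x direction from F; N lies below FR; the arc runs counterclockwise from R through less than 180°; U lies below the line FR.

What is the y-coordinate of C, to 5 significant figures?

-5.8505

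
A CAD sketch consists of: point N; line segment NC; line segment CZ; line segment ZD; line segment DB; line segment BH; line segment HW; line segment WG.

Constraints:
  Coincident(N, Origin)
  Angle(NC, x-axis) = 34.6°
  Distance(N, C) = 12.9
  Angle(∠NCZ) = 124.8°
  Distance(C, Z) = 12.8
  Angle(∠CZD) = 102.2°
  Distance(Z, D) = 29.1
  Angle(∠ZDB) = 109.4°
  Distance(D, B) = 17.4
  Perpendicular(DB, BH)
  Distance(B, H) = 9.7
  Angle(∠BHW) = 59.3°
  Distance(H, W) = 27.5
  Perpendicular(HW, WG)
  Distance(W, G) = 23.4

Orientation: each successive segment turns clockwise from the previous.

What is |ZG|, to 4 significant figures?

54.14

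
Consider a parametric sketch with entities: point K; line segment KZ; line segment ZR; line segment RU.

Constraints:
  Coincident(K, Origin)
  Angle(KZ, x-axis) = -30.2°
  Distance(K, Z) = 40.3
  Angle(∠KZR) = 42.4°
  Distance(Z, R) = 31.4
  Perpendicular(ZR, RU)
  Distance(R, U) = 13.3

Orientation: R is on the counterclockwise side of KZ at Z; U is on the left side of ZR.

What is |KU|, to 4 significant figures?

13.97

K is at the origin; KZ runs at -30.2° with length 40.3, so Z = 40.3·(cos -30.2°, sin -30.2°) = (34.83, -20.27). ∠KZR = 42.4°, so ZR runs at -30.2° + (180° − 42.4°) = 107.4° from the x-axis; with |ZR| = 31.4, R = Z + 31.4·(cos 107.4°, sin 107.4°) = (25.44, 9.691). The perpendicularity gives RU at right angles to ZR; with |RU| = 13.3 on the left of ZR, U = R + 13.3·(-0.9542, -0.2990) = (12.75, 5.714). Then |KU| = |U − K| = 13.97.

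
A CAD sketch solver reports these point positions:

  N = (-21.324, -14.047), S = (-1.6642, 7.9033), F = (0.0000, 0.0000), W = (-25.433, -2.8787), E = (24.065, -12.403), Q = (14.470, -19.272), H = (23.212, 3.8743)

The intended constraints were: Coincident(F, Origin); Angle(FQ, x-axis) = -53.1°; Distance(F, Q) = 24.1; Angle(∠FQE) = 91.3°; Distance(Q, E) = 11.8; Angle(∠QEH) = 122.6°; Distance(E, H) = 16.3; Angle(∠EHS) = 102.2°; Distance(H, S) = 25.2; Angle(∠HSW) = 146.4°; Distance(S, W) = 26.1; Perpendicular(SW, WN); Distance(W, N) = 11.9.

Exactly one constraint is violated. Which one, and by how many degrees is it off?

Perpendicular(SW, WN) — off by 4.20°.

F = (0.00, 0.00) ✓; FQ at -53.10° ✓; |FQ| = 24.10 ✓; ∠FQE = 91.30° ✓; |QE| = 11.80 ✓; ∠QEH = 122.6° ✓; |EH| = 16.30 ✓; ∠EHS = 102.2° ✓; |HS| = 25.20 ✓; ∠HSW = 146.4° ✓; |SW| = 26.10 ✓; ∠(SW, WN) = 85.80° ✗; |WN| = 11.90 ✓.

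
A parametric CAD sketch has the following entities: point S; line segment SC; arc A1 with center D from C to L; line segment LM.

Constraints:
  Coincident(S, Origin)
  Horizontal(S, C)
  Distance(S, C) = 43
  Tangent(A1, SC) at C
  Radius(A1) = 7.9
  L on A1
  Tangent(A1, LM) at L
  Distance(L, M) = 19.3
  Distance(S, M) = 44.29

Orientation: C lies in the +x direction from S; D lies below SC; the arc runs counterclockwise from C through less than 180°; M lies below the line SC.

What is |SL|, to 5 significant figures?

35.968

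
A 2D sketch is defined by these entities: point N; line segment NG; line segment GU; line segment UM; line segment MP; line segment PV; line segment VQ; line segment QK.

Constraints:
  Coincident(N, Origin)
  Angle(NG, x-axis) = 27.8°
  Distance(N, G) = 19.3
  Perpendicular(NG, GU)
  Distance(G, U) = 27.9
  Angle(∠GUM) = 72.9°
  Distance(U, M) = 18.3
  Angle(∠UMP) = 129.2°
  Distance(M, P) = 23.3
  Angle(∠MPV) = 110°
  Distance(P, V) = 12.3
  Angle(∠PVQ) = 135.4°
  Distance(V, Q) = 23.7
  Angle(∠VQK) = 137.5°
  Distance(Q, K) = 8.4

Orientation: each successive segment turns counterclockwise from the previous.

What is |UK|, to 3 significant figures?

30.9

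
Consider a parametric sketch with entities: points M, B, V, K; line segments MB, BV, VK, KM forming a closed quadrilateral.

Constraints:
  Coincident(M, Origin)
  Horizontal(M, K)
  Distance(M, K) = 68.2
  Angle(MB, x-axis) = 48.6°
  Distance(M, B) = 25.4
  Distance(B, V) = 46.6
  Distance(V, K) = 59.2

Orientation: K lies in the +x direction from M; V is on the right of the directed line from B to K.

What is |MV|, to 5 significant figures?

31.744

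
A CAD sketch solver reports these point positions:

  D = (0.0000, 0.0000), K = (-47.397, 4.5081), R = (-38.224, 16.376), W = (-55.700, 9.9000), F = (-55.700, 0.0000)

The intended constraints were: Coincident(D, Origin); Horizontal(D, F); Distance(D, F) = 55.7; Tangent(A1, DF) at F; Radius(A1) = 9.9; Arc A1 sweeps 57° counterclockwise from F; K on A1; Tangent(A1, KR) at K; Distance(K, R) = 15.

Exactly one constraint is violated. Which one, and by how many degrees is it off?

Tangent(A1, KR) at K — off by 4.70°.

D = (0.00, 0.00) ✓; D.y = 0.00, F.y = 0.00 ✓; |DF| = 55.70 ✓; ∠(WF, FD) = 90.00° ✓; |WF| = 9.900 ✓; bearing(W→K) − bearing(W→F) = 57.00° ✓; |WK| = 9.900 ✓; ∠(WK, KR) = 94.70° ✗; |KR| = 15.00 ✓.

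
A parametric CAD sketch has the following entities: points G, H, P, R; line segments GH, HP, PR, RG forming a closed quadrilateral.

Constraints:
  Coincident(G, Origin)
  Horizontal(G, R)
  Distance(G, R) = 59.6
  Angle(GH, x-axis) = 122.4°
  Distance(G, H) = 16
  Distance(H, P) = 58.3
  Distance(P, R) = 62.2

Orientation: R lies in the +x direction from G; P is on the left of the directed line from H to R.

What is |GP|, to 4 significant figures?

64.04

G is at the origin; GR is horizontal with |GR| = 59.6 and R in +x, so R = (59.6, 0). GH runs at 122.4° with |GH| = 16.0, so H = (-8.573, 13.51). P is determined by |HP| = 58.3 and |PR| = 62.2 together: it lies at the intersection of circle(H, 58.3) and circle(R, 62.2). With |HR| = 69.50, the foot of the radical line on HR is 31.37 from H and the perpendicular offset is √(58.3² − 31.37²) = 49.14. Taking the left-of-HR solution: P = (31.75, 55.62).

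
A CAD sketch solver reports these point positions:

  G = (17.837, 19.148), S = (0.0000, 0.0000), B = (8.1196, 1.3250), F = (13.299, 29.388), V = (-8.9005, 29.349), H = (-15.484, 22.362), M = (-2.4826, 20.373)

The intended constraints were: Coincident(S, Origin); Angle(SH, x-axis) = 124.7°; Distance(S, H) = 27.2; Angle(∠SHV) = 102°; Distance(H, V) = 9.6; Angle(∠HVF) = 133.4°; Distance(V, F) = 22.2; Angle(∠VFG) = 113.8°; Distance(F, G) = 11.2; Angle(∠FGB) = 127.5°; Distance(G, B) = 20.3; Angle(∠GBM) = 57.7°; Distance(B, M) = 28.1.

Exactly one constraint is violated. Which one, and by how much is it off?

Distance(B, M) = 28.1 — off by 6.30.

S = (0.00, 0.00) ✓; SH at 124.7° ✓; |SH| = 27.20 ✓; ∠SHV = 102.0° ✓; |HV| = 9.600 ✓; ∠HVF = 133.4° ✓; |VF| = 22.20 ✓; ∠VFG = 113.8° ✓; |FG| = 11.20 ✓; ∠FGB = 127.5° ✓; |GB| = 20.30 ✓; ∠GBM = 57.70° ✓; |BM| = 21.80 ✗.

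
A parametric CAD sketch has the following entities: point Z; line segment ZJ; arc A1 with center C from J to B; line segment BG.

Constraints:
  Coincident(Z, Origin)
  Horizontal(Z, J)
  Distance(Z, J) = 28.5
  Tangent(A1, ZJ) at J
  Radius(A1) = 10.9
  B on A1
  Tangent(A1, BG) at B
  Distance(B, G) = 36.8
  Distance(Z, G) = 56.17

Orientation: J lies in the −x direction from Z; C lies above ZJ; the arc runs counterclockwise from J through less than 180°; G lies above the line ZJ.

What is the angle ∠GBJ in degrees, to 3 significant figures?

128°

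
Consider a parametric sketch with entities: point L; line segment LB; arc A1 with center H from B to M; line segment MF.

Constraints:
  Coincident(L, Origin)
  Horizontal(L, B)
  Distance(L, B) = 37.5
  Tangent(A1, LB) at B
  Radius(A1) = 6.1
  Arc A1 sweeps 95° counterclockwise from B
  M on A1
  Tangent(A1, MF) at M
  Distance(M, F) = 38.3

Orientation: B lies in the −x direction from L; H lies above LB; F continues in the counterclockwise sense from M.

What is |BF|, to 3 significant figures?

44.9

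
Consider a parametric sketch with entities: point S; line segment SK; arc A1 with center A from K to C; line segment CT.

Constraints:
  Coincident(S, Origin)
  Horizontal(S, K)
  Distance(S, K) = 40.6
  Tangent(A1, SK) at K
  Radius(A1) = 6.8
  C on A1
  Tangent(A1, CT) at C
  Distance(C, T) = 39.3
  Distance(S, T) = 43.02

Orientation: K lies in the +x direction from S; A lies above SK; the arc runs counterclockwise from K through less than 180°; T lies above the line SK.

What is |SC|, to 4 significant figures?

46.85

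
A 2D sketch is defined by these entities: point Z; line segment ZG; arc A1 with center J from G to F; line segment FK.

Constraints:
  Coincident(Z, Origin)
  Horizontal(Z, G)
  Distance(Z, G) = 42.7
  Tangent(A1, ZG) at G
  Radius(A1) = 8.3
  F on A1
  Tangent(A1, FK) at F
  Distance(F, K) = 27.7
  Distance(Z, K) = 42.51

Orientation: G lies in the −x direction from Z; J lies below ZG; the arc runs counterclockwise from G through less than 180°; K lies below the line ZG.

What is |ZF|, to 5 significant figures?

50.287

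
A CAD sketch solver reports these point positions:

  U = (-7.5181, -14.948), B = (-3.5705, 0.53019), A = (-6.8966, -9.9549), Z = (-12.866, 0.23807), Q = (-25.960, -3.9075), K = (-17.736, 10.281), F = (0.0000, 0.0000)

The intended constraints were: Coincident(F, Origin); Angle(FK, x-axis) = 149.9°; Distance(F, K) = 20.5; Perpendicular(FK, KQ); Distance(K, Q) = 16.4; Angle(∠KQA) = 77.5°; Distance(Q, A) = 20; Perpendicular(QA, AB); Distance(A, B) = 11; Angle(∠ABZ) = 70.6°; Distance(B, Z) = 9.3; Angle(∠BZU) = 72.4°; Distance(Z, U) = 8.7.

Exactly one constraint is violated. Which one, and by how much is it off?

Distance(Z, U) = 8.7 — off by 7.40.

F = (0.00, 0.00) ✓; FK at 149.9° ✓; |FK| = 20.50 ✓; ∠(FK, KQ) = 90.00° ✓; |KQ| = 16.40 ✓; ∠KQA = 77.50° ✓; |QA| = 20.00 ✓; ∠(QA, AB) = 90.00° ✓; |AB| = 11.00 ✓; ∠ABZ = 70.60° ✓; |BZ| = 9.300 ✓; ∠BZU = 72.40° ✓; |ZU| = 16.10 ✗.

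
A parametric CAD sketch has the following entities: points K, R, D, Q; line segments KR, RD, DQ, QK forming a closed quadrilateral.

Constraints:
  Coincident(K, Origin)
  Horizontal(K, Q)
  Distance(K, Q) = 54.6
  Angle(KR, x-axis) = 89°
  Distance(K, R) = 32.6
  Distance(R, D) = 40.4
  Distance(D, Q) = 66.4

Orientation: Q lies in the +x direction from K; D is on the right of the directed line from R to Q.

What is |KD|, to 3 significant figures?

13.0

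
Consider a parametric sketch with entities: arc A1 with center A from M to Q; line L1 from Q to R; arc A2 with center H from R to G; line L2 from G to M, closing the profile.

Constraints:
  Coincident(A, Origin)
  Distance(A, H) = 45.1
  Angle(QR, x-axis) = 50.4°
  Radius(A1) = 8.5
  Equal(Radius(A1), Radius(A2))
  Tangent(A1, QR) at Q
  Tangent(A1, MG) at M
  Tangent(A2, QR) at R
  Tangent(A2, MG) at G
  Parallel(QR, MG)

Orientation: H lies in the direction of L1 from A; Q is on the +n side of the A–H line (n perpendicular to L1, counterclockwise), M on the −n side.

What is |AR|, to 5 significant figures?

45.894

The slot axis is L1's direction at 50.4°, so u = (cos 50.4°, sin 50.4°) = (0.63742, 0.77051) and n = (−sin 50.4°, cos 50.4°) = (-0.77051, 0.63742). A is at the origin and H lies 45.1 along u from A, so H = 45.1·u = (28.748, 34.750). Tangency of A1 to both parallel lines with radius 8.5 puts Q and M at A ± 8.5·n: Q = (-6.5494, 5.4181), M = (6.5494, -5.4181). Equal radii place R and G the same way about H: R = H + 8.5·n = (22.198, 40.168), G = H − 8.5·n = (35.297, 29.332). Then |AR| = |R − A| = 45.894.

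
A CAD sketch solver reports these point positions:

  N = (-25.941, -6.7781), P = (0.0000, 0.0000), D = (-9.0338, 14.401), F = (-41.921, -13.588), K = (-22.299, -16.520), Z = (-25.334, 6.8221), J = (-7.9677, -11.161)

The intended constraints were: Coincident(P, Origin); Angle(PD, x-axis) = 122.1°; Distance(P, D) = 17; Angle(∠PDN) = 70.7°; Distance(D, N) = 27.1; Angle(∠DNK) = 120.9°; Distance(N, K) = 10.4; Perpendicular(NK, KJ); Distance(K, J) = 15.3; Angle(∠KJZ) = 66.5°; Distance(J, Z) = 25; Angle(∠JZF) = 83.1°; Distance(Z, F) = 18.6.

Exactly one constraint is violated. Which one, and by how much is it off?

Distance(Z, F) = 18.6 — off by 7.70.

P = (0.00, 0.00) ✓; PD at 122.1° ✓; |PD| = 17.00 ✓; ∠PDN = 70.70° ✓; |DN| = 27.10 ✓; ∠DNK = 120.9° ✓; |NK| = 10.40 ✓; ∠(NK, KJ) = 90.00° ✓; |KJ| = 15.30 ✓; ∠KJZ = 66.50° ✓; |JZ| = 25.00 ✓; ∠JZF = 83.10° ✓; |ZF| = 26.30 ✗.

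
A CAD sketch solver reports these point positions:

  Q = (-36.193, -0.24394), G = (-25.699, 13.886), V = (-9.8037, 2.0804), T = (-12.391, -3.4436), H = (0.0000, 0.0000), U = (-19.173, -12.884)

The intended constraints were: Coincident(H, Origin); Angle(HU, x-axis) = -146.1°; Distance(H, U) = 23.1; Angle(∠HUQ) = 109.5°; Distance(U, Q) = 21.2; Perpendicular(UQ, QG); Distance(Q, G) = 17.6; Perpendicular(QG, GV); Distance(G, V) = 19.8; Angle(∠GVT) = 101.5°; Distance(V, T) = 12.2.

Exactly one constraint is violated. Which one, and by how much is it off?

Distance(V, T) = 12.2 — off by 6.10.

H = (0.00, 0.00) ✓; HU at -146.1° ✓; |HU| = 23.10 ✓; ∠HUQ = 109.5° ✓; |UQ| = 21.20 ✓; ∠(UQ, QG) = 90.00° ✓; |QG| = 17.60 ✓; ∠(QG, GV) = 90.00° ✓; |GV| = 19.80 ✓; ∠GVT = 101.5° ✓; |VT| = 6.100 ✗.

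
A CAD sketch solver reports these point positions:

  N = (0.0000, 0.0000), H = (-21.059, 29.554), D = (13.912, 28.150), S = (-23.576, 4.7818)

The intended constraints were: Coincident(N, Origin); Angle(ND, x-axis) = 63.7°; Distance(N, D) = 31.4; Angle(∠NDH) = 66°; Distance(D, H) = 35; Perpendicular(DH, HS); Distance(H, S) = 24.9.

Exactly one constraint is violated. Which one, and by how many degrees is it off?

Perpendicular(DH, HS) — off by 3.50°.

N = (0.00, 0.00) ✓; ND at 63.70° ✓; |ND| = 31.40 ✓; ∠NDH = 66.00° ✓; |DH| = 35.00 ✓; ∠(DH, HS) = 86.50° ✗; |HS| = 24.90 ✓.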